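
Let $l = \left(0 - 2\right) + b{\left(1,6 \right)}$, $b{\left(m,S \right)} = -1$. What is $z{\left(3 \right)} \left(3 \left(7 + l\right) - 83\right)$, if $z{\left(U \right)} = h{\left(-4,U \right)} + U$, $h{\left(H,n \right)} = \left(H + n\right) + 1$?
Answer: $-213$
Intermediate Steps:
$h{\left(H,n \right)} = 1 + H + n$
$z{\left(U \right)} = -3 + 2 U$ ($z{\left(U \right)} = \left(1 - 4 + U\right) + U = \left(-3 + U\right) + U = -3 + 2 U$)
$l = -3$ ($l = \left(0 - 2\right) - 1 = -2 - 1 = -3$)
$z{\left(3 \right)} \left(3 \left(7 + l\right) - 83\right) = \left(-3 + 2 \cdot 3\right) \left(3 \left(7 - 3\right) - 83\right) = \left(-3 + 6\right) \left(3 \cdot 4 - 83\right) = 3 \left(12 - 83\right) = 3 \left(-71\right) = -213$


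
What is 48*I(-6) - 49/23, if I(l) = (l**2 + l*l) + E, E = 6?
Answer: 86063/23 ≈ 3741.9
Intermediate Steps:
I(l) = 6 + 2*l**2 (I(l) = (l**2 + l*l) + 6 = (l**2 + l**2) + 6 = 2*l**2 + 6 = 6 + 2*l**2)
48*I(-6) - 49/23 = 48*(6 + 2*(-6)**2) - 49/23 = 48*(6 + 2*36) - 49*1/23 = 48*(6 + 72) - 49/23 = 48*78 - 49/23 = 3744 - 49/23 = 86063/23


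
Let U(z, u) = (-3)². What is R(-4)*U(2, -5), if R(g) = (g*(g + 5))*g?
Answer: 144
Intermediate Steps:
R(g) = g²*(5 + g) (R(g) = (g*(5 + g))*g = g²*(5 + g))
U(z, u) = 9
R(-4)*U(2, -5) = ((-4)²*(5 - 4))*9 = (16*1)*9 = 16*9 = 144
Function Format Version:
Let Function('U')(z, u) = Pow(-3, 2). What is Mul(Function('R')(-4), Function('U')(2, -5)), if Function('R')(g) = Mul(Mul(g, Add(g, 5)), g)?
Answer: 144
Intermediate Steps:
Function('R')(g) = Mul(Pow(g, 2), Add(5, g)) (Function('R')(g) = Mul(Mul(g, Add(5, g)), g) = Mul(Pow(g, 2), Add(5, g)))
Function('U')(z, u) = 9
Mul(Function('R')(-4), Function('U')(2, -5)) = Mul(Mul(Pow(-4, 2), Add(5, -4)), 9) = Mul(Mul(16, 1), 9) = Mul(16, 9) = 144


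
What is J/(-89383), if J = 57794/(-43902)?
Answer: 28897/1962046233 ≈ 1.4728e-5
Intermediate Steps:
J = -28897/21951 (J = 57794*(-1/43902) = -28897/21951 ≈ -1.3164)
J/(-89383) = -28897/21951/(-89383) = -28897/21951*(-1/89383) = 28897/1962046233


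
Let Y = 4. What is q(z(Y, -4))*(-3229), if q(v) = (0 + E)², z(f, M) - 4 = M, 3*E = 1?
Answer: -3229/9 ≈ -358.78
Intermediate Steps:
E = ⅓ (E = (⅓)*1 = ⅓ ≈ 0.33333)
z(f, M) = 4 + M
q(v) = ⅑ (q(v) = (0 + ⅓)² = (⅓)² = ⅑)
q(z(Y, -4))*(-3229) = (⅑)*(-3229) = -3229/9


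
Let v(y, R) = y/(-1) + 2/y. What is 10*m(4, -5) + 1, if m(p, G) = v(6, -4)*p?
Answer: -677/3 ≈ -225.67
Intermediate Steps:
v(y, R) = -y + 2/y (v(y, R) = y*(-1) + 2/y = -y + 2/y)
m(p, G) = -17*p/3 (m(p, G) = (-1*6 + 2/6)*p = (-6 + 2*(⅙))*p = (-6 + ⅓)*p = -17*p/3)
10*m(4, -5) + 1 = 10*(-17/3*4) + 1 = 10*(-68/3) + 1 = -680/3 + 1 = -677/3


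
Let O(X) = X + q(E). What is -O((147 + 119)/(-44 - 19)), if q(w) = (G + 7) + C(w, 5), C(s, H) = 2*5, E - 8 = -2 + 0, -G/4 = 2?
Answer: -43/9 ≈ -4.7778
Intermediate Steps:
G = -8 (G = -4*2 = -8)
E = 6 (E = 8 + (-2 + 0) = 8 - 2 = 6)
C(s, H) = 10
q(w) = 9 (q(w) = (-8 + 7) + 10 = -1 + 10 = 9)
O(X) = 9 + X (O(X) = X + 9 = 9 + X)
-O((147 + 119)/(-44 - 19)) = -(9 + (147 + 119)/(-44 - 19)) = -(9 + 266/(-63)) = -(9 + 266*(-1/63)) = -(9 - 38/9) = -1*43/9 = -43/9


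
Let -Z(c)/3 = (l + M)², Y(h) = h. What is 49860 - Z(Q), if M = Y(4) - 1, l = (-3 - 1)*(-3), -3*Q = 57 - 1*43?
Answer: 50535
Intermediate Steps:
Q = -14/3 (Q = -(57 - 1*43)/3 = -(57 - 43)/3 = -⅓*14 = -14/3 ≈ -4.6667)
l = 12 (l = -4*(-3) = 12)
M = 3 (M = 4 - 1 = 3)
Z(c) = -675 (Z(c) = -3*(12 + 3)² = -3*15² = -3*225 = -675)
49860 - Z(Q) = 49860 - 1*(-675) = 49860 + 675 = 50535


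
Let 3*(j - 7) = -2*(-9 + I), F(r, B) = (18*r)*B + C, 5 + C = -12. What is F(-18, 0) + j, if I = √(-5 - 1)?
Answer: -4 - 2*I*√6/3 ≈ -4.0 - 1.633*I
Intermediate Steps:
C = -17 (C = -5 - 12 = -17)
I = I*√6 (I = √(-6) = I*√6 ≈ 2.4495*I)
F(r, B) = -17 + 18*B*r (F(r, B) = (18*r)*B - 17 = 18*B*r - 17 = -17 + 18*B*r)
j = 13 - 2*I*√6/3 (j = 7 + (-2*(-9 + I*√6))/3 = 7 + (18 - 2*I*√6)/3 = 7 + (6 - 2*I*√6/3) = 13 - 2*I*√6/3 ≈ 13.0 - 1.633*I)
F(-18, 0) + j = (-17 + 18*0*(-18)) + (13 - 2*I*√6/3) = (-17 + 0) + (13 - 2*I*√6/3) = -17 + (13 - 2*I*√6/3) = -4 - 2*I*√6/3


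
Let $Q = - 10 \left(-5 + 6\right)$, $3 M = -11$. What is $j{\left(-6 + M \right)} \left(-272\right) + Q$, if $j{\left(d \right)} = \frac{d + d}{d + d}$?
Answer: $-282$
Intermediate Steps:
$M = - \frac{11}{3}$ ($M = \frac{1}{3} \left(-11\right) = - \frac{11}{3} \approx -3.6667$)
$j{\left(d \right)} = 1$ ($j{\left(d \right)} = \frac{2 d}{2 d} = 2 d \frac{1}{2 d} = 1$)
$Q = -10$ ($Q = \left(-10\right) 1 = -10$)
$j{\left(-6 + M \right)} \left(-272\right) + Q = 1 \left(-272\right) - 10 = -272 - 10 = -282$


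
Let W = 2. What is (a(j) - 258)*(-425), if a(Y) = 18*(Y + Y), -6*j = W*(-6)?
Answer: 79050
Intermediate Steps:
j = 2 (j = -(-6)/3 = -1/6*(-12) = 2)
a(Y) = 36*Y (a(Y) = 18*(2*Y) = 36*Y)
(a(j) - 258)*(-425) = (36*2 - 258)*(-425) = (72 - 258)*(-425) = -186*(-425) = 79050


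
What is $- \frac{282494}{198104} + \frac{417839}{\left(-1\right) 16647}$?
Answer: $- \frac{43739127437}{1648918644} \approx -26.526$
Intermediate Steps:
$- \frac{282494}{198104} + \frac{417839}{\left(-1\right) 16647} = \left(-282494\right) \frac{1}{198104} + \frac{417839}{-16647} = - \frac{141247}{99052} + 417839 \left(- \frac{1}{16647}\right) = - \frac{141247}{99052} - \frac{417839}{16647} = - \frac{43739127437}{1648918644}$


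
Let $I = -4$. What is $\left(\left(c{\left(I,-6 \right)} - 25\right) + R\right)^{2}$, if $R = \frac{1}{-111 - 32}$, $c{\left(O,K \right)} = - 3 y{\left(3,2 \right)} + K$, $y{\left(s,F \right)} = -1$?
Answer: $\frac{16040025}{20449} \approx 784.39$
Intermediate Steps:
$c{\left(O,K \right)} = 3 + K$ ($c{\left(O,K \right)} = \left(-3\right) \left(-1\right) + K = 3 + K$)
$R = - \frac{1}{143}$ ($R = \frac{1}{-143} = - \frac{1}{143} \approx -0.006993$)
$\left(\left(c{\left(I,-6 \right)} - 25\right) + R\right)^{2} = \left(\left(\left(3 - 6\right) - 25\right) - \frac{1}{143}\right)^{2} = \left(\left(-3 - 25\right) - \frac{1}{143}\right)^{2} = \left(-28 - \frac{1}{143}\right)^{2} = \left(- \frac{4005}{143}\right)^{2} = \frac{16040025}{20449}$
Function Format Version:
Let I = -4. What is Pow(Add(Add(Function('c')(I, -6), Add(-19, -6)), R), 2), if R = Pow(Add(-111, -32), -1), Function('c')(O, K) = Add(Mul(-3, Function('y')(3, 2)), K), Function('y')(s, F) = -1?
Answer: Rational(16040025, 20449) ≈ 784.39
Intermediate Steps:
Function('c')(O, K) = Add(3, K) (Function('c')(O, K) = Add(Mul(-3, -1), K) = Add(3, K))
R = Rational(-1, 143) (R = Pow(-143, -1) = Rational(-1, 143) ≈ -0.0069930)
Pow(Add(Add(Function('c')(I, -6), Add(-19, -6)), R), 2) = Pow(Add(Add(Add(3, -6), Add(-19, -6)), Rational(-1, 143)), 2) = Pow(Add(Add(-3, -25), Rational(-1, 143)), 2) = Pow(Add(-28, Rational(-1, 143)), 2) = Pow(Rational(-4005, 143), 2) = Rational(16040025, 20449)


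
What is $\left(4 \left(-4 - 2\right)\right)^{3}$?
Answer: $-13824$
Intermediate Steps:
$\left(4 \left(-4 - 2\right)\right)^{3} = \left(4 \left(-6\right)\right)^{3} = \left(-24\right)^{3} = -13824$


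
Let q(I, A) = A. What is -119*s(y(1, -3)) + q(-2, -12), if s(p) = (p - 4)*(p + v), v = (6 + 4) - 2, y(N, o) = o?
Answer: 4153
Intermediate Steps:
v = 8 (v = 10 - 2 = 8)
s(p) = (-4 + p)*(8 + p) (s(p) = (p - 4)*(p + 8) = (-4 + p)*(8 + p))
-119*s(y(1, -3)) + q(-2, -12) = -119*(-32 + (-3)**2 + 4*(-3)) - 12 = -119*(-32 + 9 - 12) - 12 = -119*(-35) - 12 = 4165 - 12 = 4153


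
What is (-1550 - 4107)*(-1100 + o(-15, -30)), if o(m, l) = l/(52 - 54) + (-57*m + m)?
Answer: 1385965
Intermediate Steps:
o(m, l) = -56*m - l/2 (o(m, l) = l/(-2) - 56*m = -l/2 - 56*m = -56*m - l/2)
(-1550 - 4107)*(-1100 + o(-15, -30)) = (-1550 - 4107)*(-1100 + (-56*(-15) - ½*(-30))) = -5657*(-1100 + (840 + 15)) = -5657*(-1100 + 855) = -5657*(-245) = 1385965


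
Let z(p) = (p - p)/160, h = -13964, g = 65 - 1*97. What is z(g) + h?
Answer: -13964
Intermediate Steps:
g = -32 (g = 65 - 97 = -32)
z(p) = 0 (z(p) = 0*(1/160) = 0)
z(g) + h = 0 - 13964 = -13964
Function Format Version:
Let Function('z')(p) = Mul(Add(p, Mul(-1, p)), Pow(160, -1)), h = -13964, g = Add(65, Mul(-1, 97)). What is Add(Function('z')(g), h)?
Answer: -13964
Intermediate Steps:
g = -32 (g = Add(65, -97) = -32)
Function('z')(p) = 0 (Function('z')(p) = Mul(0, Rational(1, 160)) = 0)
Add(Function('z')(g), h) = Add(0, -13964) = -13964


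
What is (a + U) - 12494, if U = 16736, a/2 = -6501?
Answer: -8760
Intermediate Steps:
a = -13002 (a = 2*(-6501) = -13002)
(a + U) - 12494 = (-13002 + 16736) - 12494 = 3734 - 12494 = -8760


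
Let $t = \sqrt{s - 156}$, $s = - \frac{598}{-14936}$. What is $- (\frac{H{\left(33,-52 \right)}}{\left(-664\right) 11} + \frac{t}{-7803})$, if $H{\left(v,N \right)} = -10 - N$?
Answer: $\frac{21}{3652} + \frac{i \sqrt{2174511703}}{29136402} \approx 0.0057503 + 0.0016005 i$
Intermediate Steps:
$s = \frac{299}{7468}$ ($s = \left(-598\right) \left(- \frac{1}{14936}\right) = \frac{299}{7468} \approx 0.040038$)
$t = \frac{i \sqrt{2174511703}}{3734}$ ($t = \sqrt{\frac{299}{7468} - 156} = \sqrt{- \frac{1164709}{7468}} = \frac{i \sqrt{2174511703}}{3734} \approx 12.488 i$)
$- (\frac{H{\left(33,-52 \right)}}{\left(-664\right) 11} + \frac{t}{-7803}) = - (\frac{-10 - -52}{\left(-664\right) 11} + \frac{\frac{1}{3734} i \sqrt{2174511703}}{-7803}) = - (\frac{-10 + 52}{-7304} + \frac{i \sqrt{2174511703}}{3734} \left(- \frac{1}{7803}\right)) = - (42 \left(- \frac{1}{7304}\right) - \frac{i \sqrt{2174511703}}{29136402}) = - (- \frac{21}{3652} - \frac{i \sqrt{2174511703}}{29136402}) = \frac{21}{3652} + \frac{i \sqrt{2174511703}}{29136402}$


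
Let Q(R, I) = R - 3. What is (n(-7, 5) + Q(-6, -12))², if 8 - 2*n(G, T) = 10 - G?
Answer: 729/4 ≈ 182.25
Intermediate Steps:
Q(R, I) = -3 + R
n(G, T) = -1 + G/2 (n(G, T) = 4 - (10 - G)/2 = 4 + (-5 + G/2) = -1 + G/2)
(n(-7, 5) + Q(-6, -12))² = ((-1 + (½)*(-7)) + (-3 - 6))² = ((-1 - 7/2) - 9)² = (-9/2 - 9)² = (-27/2)² = 729/4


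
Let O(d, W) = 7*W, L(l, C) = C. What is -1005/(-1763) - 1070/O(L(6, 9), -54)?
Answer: 1133150/333207 ≈ 3.4007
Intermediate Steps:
-1005/(-1763) - 1070/O(L(6, 9), -54) = -1005/(-1763) - 1070/(7*(-54)) = -1005*(-1/1763) - 1070/(-378) = 1005/1763 - 1070*(-1/378) = 1005/1763 + 535/189 = 1133150/333207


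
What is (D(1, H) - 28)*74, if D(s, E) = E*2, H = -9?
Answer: -3404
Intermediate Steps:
D(s, E) = 2*E
(D(1, H) - 28)*74 = (2*(-9) - 28)*74 = (-18 - 28)*74 = -46*74 = -3404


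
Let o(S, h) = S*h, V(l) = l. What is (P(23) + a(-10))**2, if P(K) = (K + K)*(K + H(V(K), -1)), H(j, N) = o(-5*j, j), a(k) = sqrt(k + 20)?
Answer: (120612 - sqrt(10))**2 ≈ 1.4546e+10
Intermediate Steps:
a(k) = sqrt(20 + k)
H(j, N) = -5*j**2 (H(j, N) = (-5*j)*j = -5*j**2)
P(K) = 2*K*(K - 5*K**2) (P(K) = (K + K)*(K - 5*K**2) = (2*K)*(K - 5*K**2) = 2*K*(K - 5*K**2))
(P(23) + a(-10))**2 = (23**2*(2 - 10*23) + sqrt(20 - 10))**2 = (529*(2 - 230) + sqrt(10))**2 = (529*(-228) + sqrt(10))**2 = (-120612 + sqrt(10))**2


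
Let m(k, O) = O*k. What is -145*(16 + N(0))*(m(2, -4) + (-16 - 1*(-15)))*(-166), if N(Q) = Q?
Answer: -3466080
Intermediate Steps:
-145*(16 + N(0))*(m(2, -4) + (-16 - 1*(-15)))*(-166) = -145*(16 + 0)*(-4*2 + (-16 - 1*(-15)))*(-166) = -2320*(-8 + (-16 + 15))*(-166) = -2320*(-8 - 1)*(-166) = -2320*(-9)*(-166) = -145*(-144)*(-166) = 20880*(-166) = -3466080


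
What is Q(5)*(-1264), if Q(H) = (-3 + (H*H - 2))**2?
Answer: -505600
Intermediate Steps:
Q(H) = (-5 + H**2)**2 (Q(H) = (-3 + (H**2 - 2))**2 = (-3 + (-2 + H**2))**2 = (-5 + H**2)**2)
Q(5)*(-1264) = (-5 + 5**2)**2*(-1264) = (-5 + 25)**2*(-1264) = 20**2*(-1264) = 400*(-1264) = -505600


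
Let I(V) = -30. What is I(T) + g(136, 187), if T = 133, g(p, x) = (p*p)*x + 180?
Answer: 3458902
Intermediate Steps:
g(p, x) = 180 + x*p**2 (g(p, x) = p**2*x + 180 = x*p**2 + 180 = 180 + x*p**2)
I(T) + g(136, 187) = -30 + (180 + 187*136**2) = -30 + (180 + 187*18496) = -30 + (180 + 3458752) = -30 + 3458932 = 3458902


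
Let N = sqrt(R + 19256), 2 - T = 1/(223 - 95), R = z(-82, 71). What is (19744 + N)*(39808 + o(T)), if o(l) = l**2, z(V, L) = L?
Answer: 402456326249/512 + 652279297*sqrt(19327)/16384 ≈ 7.9158e+8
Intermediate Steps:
R = 71
T = 255/128 (T = 2 - 1/(223 - 95) = 2 - 1/128 = 255/128 ≈ 1.9922)
N = sqrt(19327) (N = sqrt(71 + 19256) = sqrt(19327) ≈ 139.02)
(19744 + N)*(39808 + o(T)) = (19744 + sqrt(19327))*(39808 + (255/128)**2) = (19744 + sqrt(19327))*(39808 + 65025/16384) = (19744 + sqrt(19327))*(652279297/16384) = 402456326249/512 + 652279297*sqrt(19327)/16384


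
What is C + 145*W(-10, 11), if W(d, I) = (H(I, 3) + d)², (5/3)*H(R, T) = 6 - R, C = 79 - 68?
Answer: 24516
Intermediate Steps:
C = 11
H(R, T) = 18/5 - 3*R/5 (H(R, T) = 3*(6 - R)/5 = 18/5 - 3*R/5)
W(d, I) = (18/5 + d - 3*I/5)² (W(d, I) = ((18/5 - 3*I/5) + d)² = (18/5 + d - 3*I/5)²)
C + 145*W(-10, 11) = 11 + 145*((18 - 3*11 + 5*(-10))²/25) = 11 + 145*((18 - 33 - 50)²/25) = 11 + 145*((1/25)*(-65)²) = 11 + 145*((1/25)*4225) = 11 + 145*169 = 11 + 24505 = 24516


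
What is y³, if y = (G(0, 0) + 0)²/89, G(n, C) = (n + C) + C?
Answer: 0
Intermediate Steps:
G(n, C) = n + 2*C (G(n, C) = (C + n) + C = n + 2*C)
y = 0 (y = ((0 + 2*0) + 0)²/89 = ((0 + 0) + 0)²*(1/89) = (0 + 0)²*(1/89) = 0²*(1/89) = 0*(1/89) = 0)
y³ = 0³ = 0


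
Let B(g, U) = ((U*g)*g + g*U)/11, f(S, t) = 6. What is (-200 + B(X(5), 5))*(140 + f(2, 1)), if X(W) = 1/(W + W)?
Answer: -291927/10 ≈ -29193.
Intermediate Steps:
X(W) = 1/(2*W)
B(g, U) = U*g/11 + U*g²/11 (B(g, U) = (U*g² + U*g)*(1/11) = (U*g + U*g²)*(1/11) = U*g/11 + U*g²/11)
(-200 + B(X(5), 5))*(140 + f(2, 1)) = (-200 + (1/11)*5*((½)/5)*(1 + (½)/5))*(140 + 6) = (-200 + (1/11)*5*((½)*(⅕))*(1 + (½)*(⅕)))*146 = (-200 + (1/11)*5*(⅒)*(1 + ⅒))*146 = (-200 + (1/11)*5*(⅒)*(11/10))*146 = (-200 + 1/20)*146 = -3999/20*146 = -291927/10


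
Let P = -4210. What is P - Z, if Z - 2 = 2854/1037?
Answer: -4370698/1037 ≈ -4214.8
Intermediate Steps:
Z = 4928/1037 (Z = 2 + 2854/1037 = 4928/1037 ≈ 4.7522)
P - Z = -4210 - 1*4928/1037 = -4210 - 4928/1037 = -4370698/1037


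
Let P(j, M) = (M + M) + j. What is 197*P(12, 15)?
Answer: 8274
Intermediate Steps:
P(j, M) = j + 2*M (P(j, M) = 2*M + j = j + 2*M)
197*P(12, 15) = 197*(12 + 2*15) = 197*(12 + 30) = 197*42 = 8274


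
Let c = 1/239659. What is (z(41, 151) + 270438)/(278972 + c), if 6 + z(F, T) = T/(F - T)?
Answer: 7129224707171/7354396560390 ≈ 0.96938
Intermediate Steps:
c = 1/239659 ≈ 4.1726e-6
z(F, T) = -6 + T/(F - T)
(z(41, 151) + 270438)/(278972 + c) = ((-6*41 + 7*151)/(41 - 1*151) + 270438)/(278972 + 1/239659) = ((-246 + 1057)/(41 - 151) + 270438)/(66858150549/239659) = (811/(-110) + 270438)*(239659/66858150549) = (-1/110*811 + 270438)*(239659/66858150549) = (-811/110 + 270438)*(239659/66858150549) = (29747369/110)*(239659/66858150549) = 7129224707171/7354396560390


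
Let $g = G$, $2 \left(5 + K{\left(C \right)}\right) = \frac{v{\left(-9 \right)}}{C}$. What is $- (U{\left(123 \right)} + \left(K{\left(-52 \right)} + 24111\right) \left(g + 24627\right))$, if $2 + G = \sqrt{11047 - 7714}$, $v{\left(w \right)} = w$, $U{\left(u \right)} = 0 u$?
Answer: $- \frac{61735687625}{104} - \frac{2507033 \sqrt{3333}}{104} \approx -5.95 \cdot 10^{8}$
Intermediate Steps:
$U{\left(u \right)} = 0$
$G = -2 + \sqrt{3333}$ ($G = -2 + \sqrt{11047 - 7714} = -2 + \sqrt{3333} \approx 55.732$)
$K{\left(C \right)} = -5 - \frac{9}{2 C}$ ($K{\left(C \right)} = -5 + \frac{\left(-9\right) \frac{1}{C}}{2} = -5 - \frac{9}{2 C}$)
$g = -2 + \sqrt{3333} \approx 55.732$
$- (U{\left(123 \right)} + \left(K{\left(-52 \right)} + 24111\right) \left(g + 24627\right)) = - (0 + \left(\left(-5 - \frac{9}{2 \left(-52\right)}\right) + 24111\right) \left(\left(-2 + \sqrt{3333}\right) + 24627\right)) = - (0 + \left(\left(-5 - - \frac{9}{104}\right) + 24111\right) \left(24625 + \sqrt{3333}\right)) = - (0 + \left(\left(-5 + \frac{9}{104}\right) + 24111\right) \left(24625 + \sqrt{3333}\right)) = - (0 + \left(- \frac{511}{104} + 24111\right) \left(24625 + \sqrt{3333}\right)) = - (0 + \frac{2507033 \left(24625 + \sqrt{3333}\right)}{104}) = - (0 + \left(\frac{61735687625}{104} + \frac{2507033 \sqrt{3333}}{104}\right)) = - (\frac{61735687625}{104} + \frac{2507033 \sqrt{3333}}{104}) = - \frac{61735687625}{104} - \frac{2507033 \sqrt{3333}}{104}$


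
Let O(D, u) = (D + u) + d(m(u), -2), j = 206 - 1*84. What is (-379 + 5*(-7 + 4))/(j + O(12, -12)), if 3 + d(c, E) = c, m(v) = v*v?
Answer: -394/263 ≈ -1.4981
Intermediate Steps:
j = 122 (j = 206 - 84 = 122)
m(v) = v²
d(c, E) = -3 + c
O(D, u) = -3 + D + u + u² (O(D, u) = (D + u) + (-3 + u²) = -3 + D + u + u²)
(-379 + 5*(-7 + 4))/(j + O(12, -12)) = (-379 + 5*(-7 + 4))/(122 + (-3 + 12 - 12 + (-12)²)) = (-379 + 5*(-3))/(122 + (-3 + 12 - 12 + 144)) = (-379 - 15)/(122 + 141) = -394/263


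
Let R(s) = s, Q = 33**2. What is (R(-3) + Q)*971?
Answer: 1054506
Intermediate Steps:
Q = 1089
(R(-3) + Q)*971 = (-3 + 1089)*971 = 1086*971 = 1054506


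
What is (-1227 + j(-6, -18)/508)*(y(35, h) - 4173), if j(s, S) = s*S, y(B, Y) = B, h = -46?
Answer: 644708676/127 ≈ 5.0764e+6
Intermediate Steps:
j(s, S) = S*s
(-1227 + j(-6, -18)/508)*(y(35, h) - 4173) = (-1227 - 18*(-6)/508)*(35 - 4173) = (-1227 + 108*(1/508))*(-4138) = (-1227 + 27/127)*(-4138) = -155802/127*(-4138) = 644708676/127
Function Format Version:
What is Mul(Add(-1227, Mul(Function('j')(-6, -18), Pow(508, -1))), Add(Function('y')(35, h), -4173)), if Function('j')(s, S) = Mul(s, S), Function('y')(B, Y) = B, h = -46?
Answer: Rational(644708676, 127) ≈ 5.0764e+6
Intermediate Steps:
Function('j')(s, S) = Mul(S, s)
Mul(Add(-1227, Mul(Function('j')(-6, -18), Pow(508, -1))), Add(Function('y')(35, h), -4173)) = Mul(Add(-1227, Mul(Mul(-18, -6), Pow(508, -1))), Add(35, -4173)) = Mul(Add(-1227, Mul(108, Rational(1, 508))), -4138) = Mul(Add(-1227, Rational(27, 127)), -4138) = Mul(Rational(-155802, 127), -4138) = Rational(644708676, 127)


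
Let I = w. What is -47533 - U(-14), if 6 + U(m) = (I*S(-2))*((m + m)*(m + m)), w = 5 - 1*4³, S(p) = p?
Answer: -140039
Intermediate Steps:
w = -59 (w = 5 - 1*64 = 5 - 64 = -59)
I = -59
U(m) = -6 + 472*m² (U(m) = -6 + (-59*(-2))*((m + m)*(m + m)) = -6 + 118*((2*m)*(2*m)) = -6 + 118*(4*m²) = -6 + 472*m²)
-47533 - U(-14) = -47533 - (-6 + 472*(-14)²) = -47533 - (-6 + 472*196) = -47533 - (-6 + 92512) = -47533 - 1*92506 = -47533 - 92506 = -140039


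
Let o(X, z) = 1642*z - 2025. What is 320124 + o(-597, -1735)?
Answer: -2530771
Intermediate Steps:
o(X, z) = -2025 + 1642*z
320124 + o(-597, -1735) = 320124 + (-2025 + 1642*(-1735)) = 320124 + (-2025 - 2848870) = 320124 - 2850895 = -2530771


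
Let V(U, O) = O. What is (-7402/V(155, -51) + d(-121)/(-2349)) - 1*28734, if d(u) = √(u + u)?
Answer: -1458032/51 - 11*I*√2/2349 ≈ -28589.0 - 0.0066225*I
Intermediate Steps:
d(u) = √2*√u (d(u) = √(2*u) = √2*√u)
(-7402/V(155, -51) + d(-121)/(-2349)) - 1*28734 = (-7402/(-51) + (√2*√(-121))/(-2349)) - 1*28734 = (-7402*(-1/51) + (√2*(11*I))*(-1/2349)) - 28734 = (7402/51 + (11*I*√2)*(-1/2349)) - 28734 = (7402/51 - 11*I*√2/2349) - 28734 = -1458032/51 - 11*I*√2/2349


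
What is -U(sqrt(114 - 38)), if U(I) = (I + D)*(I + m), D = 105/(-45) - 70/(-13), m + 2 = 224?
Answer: -9794/13 - 17554*sqrt(19)/39 ≈ -2715.3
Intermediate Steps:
m = 222 (m = -2 + 224 = 222)
D = 119/39 (D = 105*(-1/45) - 70*(-1/13) = -7/3 + 70/13 = 119/39 ≈ 3.0513)
U(I) = (222 + I)*(119/39 + I) (U(I) = (I + 119/39)*(I + 222) = (119/39 + I)*(222 + I) = (222 + I)*(119/39 + I))
-U(sqrt(114 - 38)) = -(8806/13 + (sqrt(114 - 38))**2 + 8777*sqrt(114 - 38)/39) = -(8806/13 + (sqrt(76))**2 + 8777*sqrt(76)/39) = -(8806/13 + (2*sqrt(19))**2 + 8777*(2*sqrt(19))/39) = -(8806/13 + 76 + 17554*sqrt(19)/39) = -(9794/13 + 17554*sqrt(19)/39) = -9794/13 - 17554*sqrt(19)/39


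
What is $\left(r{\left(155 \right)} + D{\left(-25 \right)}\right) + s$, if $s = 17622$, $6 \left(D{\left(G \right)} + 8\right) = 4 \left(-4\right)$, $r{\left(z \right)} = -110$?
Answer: $\frac{52504}{3} \approx 17501.0$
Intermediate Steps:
$D{\left(G \right)} = - \frac{32}{3}$ ($D{\left(G \right)} = -8 + \frac{4 \left(-4\right)}{6} = -8 + \frac{1}{6} \left(-16\right) = -8 - \frac{8}{3} = - \frac{32}{3}$)
$\left(r{\left(155 \right)} + D{\left(-25 \right)}\right) + s = \left(-110 - \frac{32}{3}\right) + 17622 = - \frac{362}{3} + 17622 = \frac{52504}{3}$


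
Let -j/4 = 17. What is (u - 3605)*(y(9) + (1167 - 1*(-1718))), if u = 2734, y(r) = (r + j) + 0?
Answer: -2461446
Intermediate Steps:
j = -68 (j = -4*17 = -68)
y(r) = -68 + r (y(r) = (r - 68) + 0 = (-68 + r) + 0 = -68 + r)
(u - 3605)*(y(9) + (1167 - 1*(-1718))) = (2734 - 3605)*((-68 + 9) + (1167 - 1*(-1718))) = -871*(-59 + (1167 + 1718)) = -871*(-59 + 2885) = -871*2826 = -2461446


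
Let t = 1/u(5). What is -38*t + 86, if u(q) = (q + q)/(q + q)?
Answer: 48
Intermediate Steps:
u(q) = 1 (u(q) = (2*q)/((2*q)) = (2*q)*(1/(2*q)) = 1)
t = 1 (t = 1/1 = 1)
-38*t + 86 = -38*1 + 86 = -38 + 86 = 48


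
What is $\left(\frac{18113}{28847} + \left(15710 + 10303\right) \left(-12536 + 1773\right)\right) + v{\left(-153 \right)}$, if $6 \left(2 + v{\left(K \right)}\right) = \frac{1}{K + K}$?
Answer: $- \frac{14828496354665111}{52963092} \approx -2.7998 \cdot 10^{8}$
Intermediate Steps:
$v{\left(K \right)} = -2 + \frac{1}{12 K}$ ($v{\left(K \right)} = -2 + \frac{1}{6 \left(K + K\right)} = -2 + \frac{1}{6 \cdot 2 K} = -2 + \frac{\frac{1}{2} \frac{1}{K}}{6} = -2 + \frac{1}{12 K}$)
$\left(\frac{18113}{28847} + \left(15710 + 10303\right) \left(-12536 + 1773\right)\right) + v{\left(-153 \right)} = \left(\frac{18113}{28847} + \left(15710 + 10303\right) \left(-12536 + 1773\right)\right) - \left(2 - \frac{1}{12 \left(-153\right)}\right) = \left(18113 \cdot \frac{1}{28847} + 26013 \left(-10763\right)\right) + \left(-2 + \frac{1}{12} \left(- \frac{1}{153}\right)\right) = \left(\frac{18113}{28847} - 279977919\right) - \frac{3673}{1836} = - \frac{8076523011280}{28847} - \frac{3673}{1836} = - \frac{14828496354665111}{52963092}$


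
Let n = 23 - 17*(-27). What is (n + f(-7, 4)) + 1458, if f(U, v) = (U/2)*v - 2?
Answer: 1924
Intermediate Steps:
n = 482 (n = 23 + 459 = 482)
f(U, v) = -2 + U*v/2 (f(U, v) = (U*(½))*v - 2 = (U/2)*v - 2 = U*v/2 - 2 = -2 + U*v/2)
(n + f(-7, 4)) + 1458 = (482 + (-2 + (½)*(-7)*4)) + 1458 = (482 + (-2 - 14)) + 1458 = (482 - 16) + 1458 = 466 + 1458 = 1924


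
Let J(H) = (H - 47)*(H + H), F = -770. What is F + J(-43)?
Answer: 6970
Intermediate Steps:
J(H) = 2*H*(-47 + H) (J(H) = (-47 + H)*(2*H) = 2*H*(-47 + H))
F + J(-43) = -770 + 2*(-43)*(-47 - 43) = -770 + 2*(-43)*(-90) = -770 + 7740 = 6970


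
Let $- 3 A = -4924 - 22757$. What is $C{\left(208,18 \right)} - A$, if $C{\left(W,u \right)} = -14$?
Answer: $-9241$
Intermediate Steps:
$A = 9227$ ($A = - \frac{-4924 - 22757}{3} = \left(- \frac{1}{3}\right) \left(-27681\right) = 9227$)
$C{\left(208,18 \right)} - A = -14 - 9227 = -9241$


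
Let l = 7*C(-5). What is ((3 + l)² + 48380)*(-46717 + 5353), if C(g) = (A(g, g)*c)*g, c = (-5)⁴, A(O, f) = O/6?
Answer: -13751887078221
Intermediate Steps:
A(O, f) = O/6 (A(O, f) = O*(⅙) = O/6)
c = 625
C(g) = 625*g²/6 (C(g) = ((g/6)*625)*g = (625*g/6)*g = 625*g²/6)
l = 109375/6 (l = 7*((625/6)*(-5)²) = 7*((625/6)*25) = 7*(15625/6) = 109375/6 ≈ 18229.)
((3 + l)² + 48380)*(-46717 + 5353) = ((3 + 109375/6)² + 48380)*(-46717 + 5353) = ((109393/6)² + 48380)*(-41364) = (11966828449/36 + 48380)*(-41364) = (11968570129/36)*(-41364) = -13751887078221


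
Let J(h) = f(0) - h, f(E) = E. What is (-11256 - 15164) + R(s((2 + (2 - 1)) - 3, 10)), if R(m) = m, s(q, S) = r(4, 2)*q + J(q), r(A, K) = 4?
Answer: -26420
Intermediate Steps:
J(h) = -h (J(h) = 0 - h = -h)
s(q, S) = 3*q (s(q, S) = 4*q - q = 3*q)
(-11256 - 15164) + R(s((2 + (2 - 1)) - 3, 10)) = (-11256 - 15164) + 3*((2 + (2 - 1)) - 3) = -26420 + 3*((2 + 1) - 3) = -26420 + 3*(3 - 3) = -26420 + 3*0 = -26420 + 0 = -26420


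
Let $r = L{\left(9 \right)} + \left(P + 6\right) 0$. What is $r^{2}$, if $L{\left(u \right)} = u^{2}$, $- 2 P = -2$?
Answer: $6561$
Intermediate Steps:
$P = 1$ ($P = \left(- \frac{1}{2}\right) \left(-2\right) = 1$)
$r = 81$ ($r = 9^{2} + \left(1 + 6\right) 0 = 81 + 7 \cdot 0 = 81 + 0 = 81$)
$r^{2} = 81^{2} = 6561$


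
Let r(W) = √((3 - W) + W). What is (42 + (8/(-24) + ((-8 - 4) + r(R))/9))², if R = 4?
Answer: (363 + √3)²/81 ≈ 1642.3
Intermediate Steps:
r(W) = √3
(42 + (8/(-24) + ((-8 - 4) + r(R))/9))² = (42 + (8/(-24) + ((-8 - 4) + √3)/9))² = (42 + (8*(-1/24) + (-12 + √3)*(⅑)))² = (42 + (-⅓ + (-4/3 + √3/9)))² = (42 + (-5/3 + √3/9))² = (121/3 + √3/9)²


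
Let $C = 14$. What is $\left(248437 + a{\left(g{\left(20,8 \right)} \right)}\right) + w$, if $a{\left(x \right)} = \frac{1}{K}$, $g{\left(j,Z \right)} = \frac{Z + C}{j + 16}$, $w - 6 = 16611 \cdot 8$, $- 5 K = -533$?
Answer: $\frac{203249428}{533} \approx 3.8133 \cdot 10^{5}$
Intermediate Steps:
$K = \frac{533}{5}$ ($K = \left(- \frac{1}{5}\right) \left(-533\right) = \frac{533}{5} \approx 106.6$)
$w = 132894$ ($w = 6 + 16611 \cdot 8 = 6 + 132888 = 132894$)
$g{\left(j,Z \right)} = \frac{14 + Z}{16 + j}$ ($g{\left(j,Z \right)} = \frac{Z + 14}{j + 16} = \frac{14 + Z}{16 + j}$)
$a{\left(x \right)} = \frac{5}{533}$ ($a{\left(x \right)} = \frac{1}{\frac{533}{5}} = \frac{5}{533}$)
$\left(248437 + a{\left(g{\left(20,8 \right)} \right)}\right) + w = \left(248437 + \frac{5}{533}\right) + 132894 = \frac{132416926}{533} + 132894 = \frac{203249428}{533}$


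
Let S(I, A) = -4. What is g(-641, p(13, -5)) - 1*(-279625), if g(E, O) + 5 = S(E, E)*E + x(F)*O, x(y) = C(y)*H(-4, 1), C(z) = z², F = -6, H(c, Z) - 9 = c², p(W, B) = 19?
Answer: 299284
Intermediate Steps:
H(c, Z) = 9 + c²
x(y) = 25*y² (x(y) = y²*(9 + (-4)²) = y²*(9 + 16) = y²*25 = 25*y²)
g(E, O) = -5 - 4*E + 900*O (g(E, O) = -5 + (-4*E + (25*(-6)²)*O) = -5 + (-4*E + (25*36)*O) = -5 + (-4*E + 900*O) = -5 - 4*E + 900*O)
g(-641, p(13, -5)) - 1*(-279625) = (-5 - 4*(-641) + 900*19) - 1*(-279625) = (-5 + 2564 + 17100) + 279625 = 19659 + 279625 = 299284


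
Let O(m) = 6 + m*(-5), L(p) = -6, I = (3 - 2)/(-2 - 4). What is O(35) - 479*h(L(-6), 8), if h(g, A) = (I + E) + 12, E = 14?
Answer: -75259/6 ≈ -12543.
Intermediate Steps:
I = -⅙ (I = 1/(-6) = 1*(-⅙) = -⅙ ≈ -0.16667)
O(m) = 6 - 5*m
h(g, A) = 155/6 (h(g, A) = (-⅙ + 14) + 12 = 83/6 + 12 = 155/6)
O(35) - 479*h(L(-6), 8) = (6 - 5*35) - 479*155/6 = (6 - 175) - 74245/6 = -169 - 74245/6 = -75259/6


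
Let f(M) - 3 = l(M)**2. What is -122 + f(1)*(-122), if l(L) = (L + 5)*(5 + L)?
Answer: -158600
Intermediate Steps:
l(L) = (5 + L)**2 (l(L) = (5 + L)*(5 + L) = (5 + L)**2)
f(M) = 3 + (5 + M)**4 (f(M) = 3 + ((5 + M)**2)**2 = 3 + (5 + M)**4)
-122 + f(1)*(-122) = -122 + (3 + (5 + 1)**4)*(-122) = -122 + (3 + 6**4)*(-122) = -122 + (3 + 1296)*(-122) = -122 + 1299*(-122) = -122 - 158478 = -158600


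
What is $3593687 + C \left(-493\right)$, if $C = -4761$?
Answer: $5940860$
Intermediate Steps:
$3593687 + C \left(-493\right) = 3593687 - -2347173 = 3593687 + 2347173 = 5940860$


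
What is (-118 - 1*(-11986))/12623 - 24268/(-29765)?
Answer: 659585984/375723595 ≈ 1.7555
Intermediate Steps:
(-118 - 1*(-11986))/12623 - 24268/(-29765) = (-118 + 11986)*(1/12623) - 24268*(-1/29765) = 11868*(1/12623) + 24268/29765 = 11868/12623 + 24268/29765 = 659585984/375723595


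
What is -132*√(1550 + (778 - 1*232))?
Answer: -528*√131 ≈ -6043.2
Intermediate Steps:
-132*√(1550 + (778 - 1*232)) = -132*√(1550 + (778 - 232)) = -132*√(1550 + 546) = -528*√131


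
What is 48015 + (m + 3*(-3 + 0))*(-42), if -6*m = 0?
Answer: 48393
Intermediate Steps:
m = 0 (m = -⅙*0 = 0)
48015 + (m + 3*(-3 + 0))*(-42) = 48015 + (0 + 3*(-3 + 0))*(-42) = 48015 + (0 + 3*(-3))*(-42) = 48015 + (0 - 9)*(-42) = 48015 - 9*(-42) = 48015 + 378 = 48393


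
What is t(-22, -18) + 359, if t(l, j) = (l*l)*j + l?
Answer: -8375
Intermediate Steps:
t(l, j) = l + j*l**2 (t(l, j) = l**2*j + l = j*l**2 + l = l + j*l**2)
t(-22, -18) + 359 = -22*(1 - 18*(-22)) + 359 = -22*(1 + 396) + 359 = -22*397 + 359 = -8734 + 359 = -8375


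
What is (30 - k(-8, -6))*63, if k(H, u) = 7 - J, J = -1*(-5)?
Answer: 1764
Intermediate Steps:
J = 5
k(H, u) = 2 (k(H, u) = 7 - 1*5 = 7 - 5 = 2)
(30 - k(-8, -6))*63 = (30 - 1*2)*63 = (30 - 2)*63 = 28*63 = 1764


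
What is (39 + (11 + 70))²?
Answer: 14400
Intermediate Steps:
(39 + (11 + 70))² = (39 + 81)² = 120² = 14400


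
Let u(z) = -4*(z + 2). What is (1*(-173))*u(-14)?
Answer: -8304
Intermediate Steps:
u(z) = -8 - 4*z (u(z) = -4*(2 + z) = -8 - 4*z)
(1*(-173))*u(-14) = (1*(-173))*(-8 - 4*(-14)) = -173*(-8 + 56) = -173*48 = -8304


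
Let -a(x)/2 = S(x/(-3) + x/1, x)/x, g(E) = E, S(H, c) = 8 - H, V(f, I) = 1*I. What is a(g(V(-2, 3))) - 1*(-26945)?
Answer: 26941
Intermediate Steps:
V(f, I) = I
a(x) = -2*(8 - 2*x/3)/x (a(x) = -2*(8 - (x/(-3) + x/1))/x = -2*(8 - (x*(-⅓) + x*1))/x = -2*(8 - (-x/3 + x))/x = -2*(8 - 2*x/3)/x)
a(g(V(-2, 3))) - 1*(-26945) = (4/3 - 16/3) - 1*(-26945) = (4/3 - 16*⅓) + 26945 = (4/3 - 16/3) + 26945 = -4 + 26945 = 26941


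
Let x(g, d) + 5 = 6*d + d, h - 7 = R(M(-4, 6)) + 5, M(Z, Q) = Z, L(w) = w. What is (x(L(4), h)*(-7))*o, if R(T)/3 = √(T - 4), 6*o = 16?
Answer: -4424/3 - 784*I*√2 ≈ -1474.7 - 1108.7*I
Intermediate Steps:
o = 8/3 (o = (⅙)*16 = 8/3 ≈ 2.6667)
R(T) = 3*√(-4 + T) (R(T) = 3*√(T - 4) = 3*√(-4 + T))
h = 12 + 6*I*√2 (h = 7 + (3*√(-4 - 4) + 5) = 7 + (3*√(-8) + 5) = 7 + (3*(2*I*√2) + 5) = 7 + (6*I*√2 + 5) = 7 + (5 + 6*I*√2) = 12 + 6*I*√2 ≈ 12.0 + 8.4853*I)
x(g, d) = -5 + 7*d (x(g, d) = -5 + (6*d + d) = -5 + 7*d)
(x(L(4), h)*(-7))*o = ((-5 + 7*(12 + 6*I*√2))*(-7))*(8/3) = ((-5 + (84 + 42*I*√2))*(-7))*(8/3) = ((79 + 42*I*√2)*(-7))*(8/3) = (-553 - 294*I*√2)*(8/3) = -4424/3 - 784*I*√2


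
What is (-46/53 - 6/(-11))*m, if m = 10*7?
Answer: -13160/583 ≈ -22.573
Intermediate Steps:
m = 70
(-46/53 - 6/(-11))*m = (-46/53 - 6/(-11))*70 = (-46*1/53 - 6*(-1/11))*70 = (-46/53 + 6/11)*70 = -188/583*70 = -13160/583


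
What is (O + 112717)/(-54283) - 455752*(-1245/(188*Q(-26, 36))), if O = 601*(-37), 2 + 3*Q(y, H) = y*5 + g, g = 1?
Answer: -23101145341050/334220431 ≈ -69120.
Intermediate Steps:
Q(y, H) = -⅓ + 5*y/3 (Q(y, H) = -⅔ + (y*5 + 1)/3 = -⅔ + (5*y + 1)/3 = -⅔ + (1 + 5*y)/3 = -⅔ + (⅓ + 5*y/3) = -⅓ + 5*y/3)
O = -22237
(O + 112717)/(-54283) - 455752*(-1245/(188*Q(-26, 36))) = (-22237 + 112717)/(-54283) - 455752*(-1245/(188*(-⅓ + (5/3)*(-26)))) = 90480*(-1/54283) - 455752*(-1245/(188*(-⅓ - 130/3))) = -90480/54283 - 455752/((-(-24628)/(3*1245))) = -90480/54283 - 455752/((-188*(-131/3735))) = -90480/54283 - 455752/24628/3735 = -90480/54283 - 455752*3735/24628 = -90480/54283 - 425558430/6157 = -23101145341050/334220431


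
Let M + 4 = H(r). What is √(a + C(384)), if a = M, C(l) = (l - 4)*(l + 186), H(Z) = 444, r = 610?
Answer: 4*√13565 ≈ 465.88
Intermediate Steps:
M = 440 (M = -4 + 444 = 440)
C(l) = (-4 + l)*(186 + l)
a = 440
√(a + C(384)) = √(440 + (-744 + 384² + 182*384)) = √(440 + (-744 + 147456 + 69888)) = √(440 + 216600) = √217040 = 4*√13565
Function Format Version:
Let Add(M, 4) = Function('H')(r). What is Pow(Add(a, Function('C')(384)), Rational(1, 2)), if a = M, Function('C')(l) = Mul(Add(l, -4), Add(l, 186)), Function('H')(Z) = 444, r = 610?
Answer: Mul(4, Pow(13565, Rational(1, 2))) ≈ 465.88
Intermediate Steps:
M = 440 (M = Add(-4, 444) = 440)
Function('C')(l) = Mul(Add(-4, l), Add(186, l))
a = 440
Pow(Add(a, Function('C')(384)), Rational(1, 2)) = Pow(Add(440, Add(-744, Pow(384, 2), Mul(182, 384))), Rational(1, 2)) = Pow(Add(440, Add(-744, 147456, 69888)), Rational(1, 2)) = Pow(Add(440, 216600), Rational(1, 2)) = Pow(217040, Rational(1, 2)) = Mul(4, Pow(13565, Rational(1, 2)))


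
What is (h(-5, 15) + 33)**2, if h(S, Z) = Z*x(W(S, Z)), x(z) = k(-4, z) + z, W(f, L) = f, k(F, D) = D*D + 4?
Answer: 154449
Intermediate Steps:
k(F, D) = 4 + D**2 (k(F, D) = D**2 + 4 = 4 + D**2)
x(z) = 4 + z + z**2 (x(z) = (4 + z**2) + z = 4 + z + z**2)
h(S, Z) = Z*(4 + S + S**2)
(h(-5, 15) + 33)**2 = (15*(4 - 5 + (-5)**2) + 33)**2 = (15*(4 - 5 + 25) + 33)**2 = (15*24 + 33)**2 = (360 + 33)**2 = 393**2 = 154449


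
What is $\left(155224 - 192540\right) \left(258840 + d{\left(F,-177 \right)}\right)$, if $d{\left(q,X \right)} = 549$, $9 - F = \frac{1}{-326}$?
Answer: $-9679359924$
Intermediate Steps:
$F = \frac{2935}{326}$ ($F = 9 - \frac{1}{-326} = 9 - - \frac{1}{326} = 9 + \frac{1}{326} = \frac{2935}{326} \approx 9.0031$)
$\left(155224 - 192540\right) \left(258840 + d{\left(F,-177 \right)}\right) = \left(155224 - 192540\right) \left(258840 + 549\right) = \left(-37316\right) 259389 = -9679359924$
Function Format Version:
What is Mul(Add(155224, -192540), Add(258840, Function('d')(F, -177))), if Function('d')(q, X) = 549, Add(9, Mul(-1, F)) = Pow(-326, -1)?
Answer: -9679359924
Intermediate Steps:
F = Rational(2935, 326) (F = Add(9, Mul(-1, Pow(-326, -1))) = Add(9, Mul(-1, Rational(-1, 326))) = Add(9, Rational(1, 326)) = Rational(2935, 326) ≈ 9.0031)
Mul(Add(155224, -192540), Add(258840, Function('d')(F, -177))) = Mul(Add(155224, -192540), Add(258840, 549)) = Mul(-37316, 259389) = -9679359924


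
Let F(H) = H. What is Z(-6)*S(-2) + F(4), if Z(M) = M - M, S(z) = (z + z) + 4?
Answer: 4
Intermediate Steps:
S(z) = 4 + 2*z (S(z) = 2*z + 4 = 4 + 2*z)
Z(M) = 0
Z(-6)*S(-2) + F(4) = 0*(4 + 2*(-2)) + 4 = 0*(4 - 4) + 4 = 0*0 + 4 = 0 + 4 = 4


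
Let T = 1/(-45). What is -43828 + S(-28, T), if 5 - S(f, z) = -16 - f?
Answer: -43835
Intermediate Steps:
T = -1/45 ≈ -0.022222
S(f, z) = 21 + f (S(f, z) = 5 - (-16 - f) = 5 + (16 + f) = 21 + f)
-43828 + S(-28, T) = -43828 + (21 - 28) = -43828 - 7 = -43835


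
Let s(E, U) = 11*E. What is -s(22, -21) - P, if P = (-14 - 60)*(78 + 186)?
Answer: 19294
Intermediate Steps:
P = -19536 (P = -74*264 = -19536)
-s(22, -21) - P = -11*22 - 1*(-19536) = -1*242 + 19536 = -242 + 19536 = 19294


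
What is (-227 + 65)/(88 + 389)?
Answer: -18/53 ≈ -0.33962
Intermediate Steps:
(-227 + 65)/(88 + 389) = -162/477 = -162*1/477 = -18/53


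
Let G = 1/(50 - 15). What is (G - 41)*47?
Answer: -67398/35 ≈ -1925.7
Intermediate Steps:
G = 1/35 ≈ 0.028571
(G - 41)*47 = (1/35 - 41)*47 = -1434/35*47 = -67398/35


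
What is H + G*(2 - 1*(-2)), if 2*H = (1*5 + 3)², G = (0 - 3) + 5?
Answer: 40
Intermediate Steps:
G = 2 (G = -3 + 5 = 2)
H = 32 (H = (1*5 + 3)²/2 = (5 + 3)²/2 = (½)*8² = (½)*64 = 32)
H + G*(2 - 1*(-2)) = 32 + 2*(2 - 1*(-2)) = 32 + 2*(2 + 2) = 32 + 2*4 = 32 + 8 = 40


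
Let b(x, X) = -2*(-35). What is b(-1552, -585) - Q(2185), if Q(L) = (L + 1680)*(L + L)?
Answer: -16889980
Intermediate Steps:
b(x, X) = 70
Q(L) = 2*L*(1680 + L) (Q(L) = (1680 + L)*(2*L) = 2*L*(1680 + L))
b(-1552, -585) - Q(2185) = 70 - 2*2185*(1680 + 2185) = 70 - 2*2185*3865 = 70 - 1*16890050 = 70 - 16890050 = -16889980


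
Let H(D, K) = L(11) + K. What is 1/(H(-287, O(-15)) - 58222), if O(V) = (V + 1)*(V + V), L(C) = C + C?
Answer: -1/57780 ≈ -1.7307e-5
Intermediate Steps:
L(C) = 2*C
O(V) = 2*V*(1 + V) (O(V) = (1 + V)*(2*V) = 2*V*(1 + V))
H(D, K) = 22 + K (H(D, K) = 2*11 + K = 22 + K)
1/(H(-287, O(-15)) - 58222) = 1/((22 + 2*(-15)*(1 - 15)) - 58222) = 1/((22 + 2*(-15)*(-14)) - 58222) = 1/((22 + 420) - 58222) = 1/(442 - 58222) = 1/(-57780) = -1/57780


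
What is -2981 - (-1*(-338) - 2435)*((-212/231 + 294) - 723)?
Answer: -69647926/77 ≈ -9.0452e+5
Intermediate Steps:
-2981 - (-1*(-338) - 2435)*((-212/231 + 294) - 723) = -2981 - (338 - 2435)*((-212*1/231 + 294) - 723) = -2981 - (-2097)*((-212/231 + 294) - 723) = -2981 - (-2097)*(67702/231 - 723) = -2981 - (-2097)*(-99311)/231 = -2981 - 1*69418389/77 = -2981 - 69418389/77 = -69647926/77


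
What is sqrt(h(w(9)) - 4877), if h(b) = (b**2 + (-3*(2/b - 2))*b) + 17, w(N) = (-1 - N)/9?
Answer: I*sqrt(394586)/9 ≈ 69.796*I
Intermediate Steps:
w(N) = -1/9 - N/9 (w(N) = (-1 - N)*(1/9) = -1/9 - N/9)
h(b) = 17 + b**2 + b*(6 - 6/b) (h(b) = (b**2 + (-3*(-2 + 2/b))*b) + 17 = (b**2 + (6 - 6/b)*b) + 17 = (b**2 + b*(6 - 6/b)) + 17 = 17 + b**2 + b*(6 - 6/b))
sqrt(h(w(9)) - 4877) = sqrt((11 + (-1/9 - 1/9*9)**2 + 6*(-1/9 - 1/9*9)) - 4877) = sqrt((11 + (-1/9 - 1)**2 + 6*(-1/9 - 1)) - 4877) = sqrt((11 + (-10/9)**2 + 6*(-10/9)) - 4877) = sqrt((11 + 100/81 - 20/3) - 4877) = sqrt(451/81 - 4877) = sqrt(-394586/81) = I*sqrt(394586)/9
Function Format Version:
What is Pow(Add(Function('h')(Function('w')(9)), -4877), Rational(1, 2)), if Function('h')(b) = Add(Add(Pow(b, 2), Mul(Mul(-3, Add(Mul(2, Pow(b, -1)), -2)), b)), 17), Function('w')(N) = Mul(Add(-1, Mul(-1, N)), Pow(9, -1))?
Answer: Mul(Rational(1, 9), I, Pow(394586, Rational(1, 2))) ≈ Mul(69.796, I)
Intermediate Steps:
Function('w')(N) = Add(Rational(-1, 9), Mul(Rational(-1, 9), N)) (Function('w')(N) = Mul(Add(-1, Mul(-1, N)), Rational(1, 9)) = Add(Rational(-1, 9), Mul(Rational(-1, 9), N)))
Function('h')(b) = Add(17, Pow(b, 2), Mul(b, Add(6, Mul(-6, Pow(b, -1))))) (Function('h')(b) = Add(Add(Pow(b, 2), Mul(Mul(-3, Add(-2, Mul(2, Pow(b, -1)))), b)), 17) = Add(Add(Pow(b, 2), Mul(Add(6, Mul(-6, Pow(b, -1))), b)), 17) = Add(Add(Pow(b, 2), Mul(b, Add(6, Mul(-6, Pow(b, -1))))), 17) = Add(17, Pow(b, 2), Mul(b, Add(6, Mul(-6, Pow(b, -1))))))
Pow(Add(Function('h')(Function('w')(9)), -4877), Rational(1, 2)) = Pow(Add(Add(11, Pow(Add(Rational(-1, 9), Mul(Rational(-1, 9), 9)), 2), Mul(6, Add(Rational(-1, 9), Mul(Rational(-1, 9), 9)))), -4877), Rational(1, 2)) = Pow(Add(Add(11, Pow(Add(Rational(-1, 9), -1), 2), Mul(6, Add(Rational(-1, 9), -1))), -4877), Rational(1, 2)) = Pow(Add(Add(11, Pow(Rational(-10, 9), 2), Mul(6, Rational(-10, 9))), -4877), Rational(1, 2)) = Pow(Add(Add(11, Rational(100, 81), Rational(-20, 3)), -4877), Rational(1, 2)) = Pow(Add(Rational(451, 81), -4877), Rational(1, 2)) = Pow(Rational(-394586, 81), Rational(1, 2)) = Mul(Rational(1, 9), I, Pow(394586, Rational(1, 2)))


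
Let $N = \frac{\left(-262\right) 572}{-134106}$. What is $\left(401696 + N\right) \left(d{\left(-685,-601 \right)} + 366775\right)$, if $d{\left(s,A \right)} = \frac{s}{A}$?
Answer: $\frac{5937347609124777200}{40298853} \approx 1.4733 \cdot 10^{11}$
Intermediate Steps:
$N = \frac{74932}{67053}$ ($N = \left(-149864\right) \left(- \frac{1}{134106}\right) = \frac{74932}{67053} \approx 1.1175$)
$\left(401696 + N\right) \left(d{\left(-685,-601 \right)} + 366775\right) = \left(401696 + \frac{74932}{67053}\right) \left(- \frac{685}{-601} + 366775\right) = \frac{26934996820 \left(\left(-685\right) \left(- \frac{1}{601}\right) + 366775\right)}{67053} = \frac{26934996820 \left(\frac{685}{601} + 366775\right)}{67053} = \frac{26934996820}{67053} \cdot \frac{220432460}{601} = \frac{5937347609124777200}{40298853}$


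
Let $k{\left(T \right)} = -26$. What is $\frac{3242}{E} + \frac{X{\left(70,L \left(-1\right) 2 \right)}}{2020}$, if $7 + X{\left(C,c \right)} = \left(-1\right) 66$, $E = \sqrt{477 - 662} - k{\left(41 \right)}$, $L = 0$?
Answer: $\frac{170206987}{1739220} - \frac{3242 i \sqrt{185}}{861} \approx 97.864 - 51.215 i$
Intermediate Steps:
$E = 26 + i \sqrt{185}$ ($E = \sqrt{477 - 662} - -26 = \sqrt{-185} + 26 = i \sqrt{185} + 26 = 26 + i \sqrt{185} \approx 26.0 + 13.601 i$)
$X{\left(C,c \right)} = -73$ ($X{\left(C,c \right)} = -7 - 66 = -73$)
$\frac{3242}{E} + \frac{X{\left(70,L \left(-1\right) 2 \right)}}{2020} = \frac{3242}{26 + i \sqrt{185}} - \frac{73}{2020} = - \frac{73}{2020} + \frac{3242}{26 + i \sqrt{185}}$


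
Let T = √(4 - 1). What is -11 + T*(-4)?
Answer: -11 - 4*√3 ≈ -17.928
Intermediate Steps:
T = √3 ≈ 1.7320
-11 + T*(-4) = -11 + √3*(-4) = -11 - 4*√3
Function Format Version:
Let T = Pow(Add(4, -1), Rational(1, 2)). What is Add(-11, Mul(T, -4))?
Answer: Add(-11, Mul(-4, Pow(3, Rational(1, 2)))) ≈ -17.928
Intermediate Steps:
T = Pow(3, Rational(1, 2)) ≈ 1.7320
Add(-11, Mul(T, -4)) = Add(-11, Mul(Pow(3, Rational(1, 2)), -4)) = Add(-11, Mul(-4, Pow(3, Rational(1, 2))))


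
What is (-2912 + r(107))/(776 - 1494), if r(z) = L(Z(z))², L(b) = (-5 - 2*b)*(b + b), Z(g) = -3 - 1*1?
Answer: 1168/359 ≈ 3.2535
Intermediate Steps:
Z(g) = -4 (Z(g) = -3 - 1 = -4)
L(b) = 2*b*(-5 - 2*b) (L(b) = (-5 - 2*b)*(2*b) = 2*b*(-5 - 2*b))
r(z) = 576 (r(z) = (-2*(-4)*(5 + 2*(-4)))² = (-2*(-4)*(5 - 8))² = (-2*(-4)*(-3))² = (-24)² = 576)
(-2912 + r(107))/(776 - 1494) = (-2912 + 576)/(776 - 1494) = -2336/(-718) = -2336*(-1/718) = 1168/359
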